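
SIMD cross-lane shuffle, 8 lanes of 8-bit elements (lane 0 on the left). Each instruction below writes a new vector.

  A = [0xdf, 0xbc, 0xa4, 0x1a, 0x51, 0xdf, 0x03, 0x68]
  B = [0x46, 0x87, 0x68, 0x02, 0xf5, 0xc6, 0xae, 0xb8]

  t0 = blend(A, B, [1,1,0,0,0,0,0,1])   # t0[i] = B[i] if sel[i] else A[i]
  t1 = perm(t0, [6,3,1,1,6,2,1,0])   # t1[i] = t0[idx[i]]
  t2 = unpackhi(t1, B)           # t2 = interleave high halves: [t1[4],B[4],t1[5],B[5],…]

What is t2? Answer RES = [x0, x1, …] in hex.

RES = [0x03, 0xf5, 0xa4, 0xc6, 0x87, 0xae, 0x46, 0xb8]

  t0: 46 87 a4 1a 51 df 03 b8
  t1: 03 1a 87 87 03 a4 87 46
  t2: 03 f5 a4 c6 87 ae 46 b8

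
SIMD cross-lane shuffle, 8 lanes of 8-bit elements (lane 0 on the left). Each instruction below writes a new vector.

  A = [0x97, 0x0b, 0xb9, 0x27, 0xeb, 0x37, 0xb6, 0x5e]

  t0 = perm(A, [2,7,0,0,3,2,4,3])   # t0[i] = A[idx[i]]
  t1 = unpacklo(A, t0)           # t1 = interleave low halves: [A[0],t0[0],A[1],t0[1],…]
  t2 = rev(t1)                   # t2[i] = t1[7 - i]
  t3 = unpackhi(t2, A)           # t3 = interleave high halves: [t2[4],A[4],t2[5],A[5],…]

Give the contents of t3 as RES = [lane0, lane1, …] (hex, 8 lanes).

→ t0 |b9|5e|97|97|27|b9|eb|27|
→ t1 |97|b9|0b|5e|b9|97|27|97|
→ t2 |97|27|97|b9|5e|0b|b9|97|
→ t3 |5e|eb|0b|37|b9|b6|97|5e|

RES = [ 0x5e  0xeb  0x0b  0x37  0xb9  0xb6  0x97  0x5e ]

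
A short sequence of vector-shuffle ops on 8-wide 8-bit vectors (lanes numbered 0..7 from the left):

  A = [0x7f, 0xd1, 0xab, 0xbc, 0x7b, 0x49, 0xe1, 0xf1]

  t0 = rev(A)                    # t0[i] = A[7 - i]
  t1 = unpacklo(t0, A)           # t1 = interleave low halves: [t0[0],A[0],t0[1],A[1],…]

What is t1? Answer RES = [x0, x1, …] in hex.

RES = [0xf1, 0x7f, 0xe1, 0xd1, 0x49, 0xab, 0x7b, 0xbc]

→ t0 |f1|e1|49|7b|bc|ab|d1|7f|
→ t1 |f1|7f|e1|d1|49|ab|7b|bc|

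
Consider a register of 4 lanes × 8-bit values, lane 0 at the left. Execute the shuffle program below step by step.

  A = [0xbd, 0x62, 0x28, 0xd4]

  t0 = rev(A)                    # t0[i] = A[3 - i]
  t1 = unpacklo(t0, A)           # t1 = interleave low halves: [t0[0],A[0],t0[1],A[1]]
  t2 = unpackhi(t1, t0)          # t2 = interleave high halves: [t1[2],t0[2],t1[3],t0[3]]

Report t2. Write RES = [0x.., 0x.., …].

  t0: d4 28 62 bd
  t1: d4 bd 28 62
  t2: 28 62 62 bd

RES = [0x28, 0x62, 0x62, 0xbd]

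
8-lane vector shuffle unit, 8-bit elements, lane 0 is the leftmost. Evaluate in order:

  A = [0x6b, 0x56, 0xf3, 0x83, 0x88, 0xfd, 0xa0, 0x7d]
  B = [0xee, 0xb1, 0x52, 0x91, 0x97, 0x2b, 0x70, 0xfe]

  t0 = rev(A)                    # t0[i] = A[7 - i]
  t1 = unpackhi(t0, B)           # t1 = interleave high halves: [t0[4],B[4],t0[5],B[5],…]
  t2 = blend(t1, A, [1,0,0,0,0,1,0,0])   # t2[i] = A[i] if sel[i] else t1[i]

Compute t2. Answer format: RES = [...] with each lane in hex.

RES = [ 0x6b  0x97  0xf3  0x2b  0x56  0xfd  0x6b  0xfe ]

t0 = [0x7d, 0xa0, 0xfd, 0x88, 0x83, 0xf3, 0x56, 0x6b]
t1 = [0x83, 0x97, 0xf3, 0x2b, 0x56, 0x70, 0x6b, 0xfe]
t2 = [0x6b, 0x97, 0xf3, 0x2b, 0x56, 0xfd, 0x6b, 0xfe]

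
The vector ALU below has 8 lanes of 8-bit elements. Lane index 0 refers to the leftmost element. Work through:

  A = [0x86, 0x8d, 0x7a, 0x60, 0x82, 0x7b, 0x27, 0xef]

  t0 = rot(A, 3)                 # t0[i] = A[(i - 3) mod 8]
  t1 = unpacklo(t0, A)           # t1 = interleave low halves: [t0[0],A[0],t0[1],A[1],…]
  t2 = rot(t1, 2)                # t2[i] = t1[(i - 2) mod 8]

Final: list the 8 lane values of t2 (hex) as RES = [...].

t0 = [0x7b, 0x27, 0xef, 0x86, 0x8d, 0x7a, 0x60, 0x82]
t1 = [0x7b, 0x86, 0x27, 0x8d, 0xef, 0x7a, 0x86, 0x60]
t2 = [0x86, 0x60, 0x7b, 0x86, 0x27, 0x8d, 0xef, 0x7a]

RES = [ 0x86  0x60  0x7b  0x86  0x27  0x8d  0xef  0x7a ]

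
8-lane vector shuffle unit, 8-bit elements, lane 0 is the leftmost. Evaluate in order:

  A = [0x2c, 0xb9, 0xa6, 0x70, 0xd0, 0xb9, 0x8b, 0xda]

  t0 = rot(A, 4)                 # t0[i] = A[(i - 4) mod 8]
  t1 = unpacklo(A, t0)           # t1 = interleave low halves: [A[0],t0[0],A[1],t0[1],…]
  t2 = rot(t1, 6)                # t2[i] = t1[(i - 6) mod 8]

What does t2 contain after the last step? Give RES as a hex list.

RES = [ 0xb9  0xb9  0xa6  0x8b  0x70  0xda  0x2c  0xd0 ]

  t0: d0 b9 8b da 2c b9 a6 70
  t1: 2c d0 b9 b9 a6 8b 70 da
  t2: b9 b9 a6 8b 70 da 2c d0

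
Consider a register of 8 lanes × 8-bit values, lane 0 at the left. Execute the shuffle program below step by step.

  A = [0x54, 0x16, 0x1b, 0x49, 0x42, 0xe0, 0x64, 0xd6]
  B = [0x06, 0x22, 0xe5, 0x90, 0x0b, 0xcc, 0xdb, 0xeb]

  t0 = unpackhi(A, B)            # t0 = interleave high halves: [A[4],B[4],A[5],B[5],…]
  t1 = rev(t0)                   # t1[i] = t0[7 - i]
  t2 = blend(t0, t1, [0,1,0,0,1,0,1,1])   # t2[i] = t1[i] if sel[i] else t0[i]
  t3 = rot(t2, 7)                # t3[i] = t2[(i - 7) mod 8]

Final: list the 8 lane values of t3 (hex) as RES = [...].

RES = [0xd6, 0xe0, 0xcc, 0xcc, 0xdb, 0x0b, 0x42, 0x42]

→ t0 |42|0b|e0|cc|64|db|d6|eb|
→ t1 |eb|d6|db|64|cc|e0|0b|42|
→ t2 |42|d6|e0|cc|cc|db|0b|42|
→ t3 |d6|e0|cc|cc|db|0b|42|42|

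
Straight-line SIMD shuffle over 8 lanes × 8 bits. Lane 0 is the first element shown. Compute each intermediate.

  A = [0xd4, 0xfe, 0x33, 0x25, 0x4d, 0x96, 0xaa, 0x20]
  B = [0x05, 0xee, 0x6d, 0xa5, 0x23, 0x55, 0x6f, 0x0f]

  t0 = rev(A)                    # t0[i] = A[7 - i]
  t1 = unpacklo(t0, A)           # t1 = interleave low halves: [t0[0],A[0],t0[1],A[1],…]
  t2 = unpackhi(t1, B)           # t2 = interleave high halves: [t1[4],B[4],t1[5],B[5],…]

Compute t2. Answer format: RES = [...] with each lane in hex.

RES = [ 0x96  0x23  0x33  0x55  0x4d  0x6f  0x25  0x0f ]

t0 = [0x20, 0xaa, 0x96, 0x4d, 0x25, 0x33, 0xfe, 0xd4]
t1 = [0x20, 0xd4, 0xaa, 0xfe, 0x96, 0x33, 0x4d, 0x25]
t2 = [0x96, 0x23, 0x33, 0x55, 0x4d, 0x6f, 0x25, 0x0f]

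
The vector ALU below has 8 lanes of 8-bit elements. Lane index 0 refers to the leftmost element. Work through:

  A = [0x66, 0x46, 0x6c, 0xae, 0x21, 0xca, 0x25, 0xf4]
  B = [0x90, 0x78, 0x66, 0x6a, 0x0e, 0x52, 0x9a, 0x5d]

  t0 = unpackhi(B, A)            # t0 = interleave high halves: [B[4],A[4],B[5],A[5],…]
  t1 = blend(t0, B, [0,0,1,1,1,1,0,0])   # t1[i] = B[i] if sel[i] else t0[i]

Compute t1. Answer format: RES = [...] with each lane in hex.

→ t0 |0e|21|52|ca|9a|25|5d|f4|
→ t1 |0e|21|66|6a|0e|52|5d|f4|

RES = [ 0x0e  0x21  0x66  0x6a  0x0e  0x52  0x5d  0xf4 ]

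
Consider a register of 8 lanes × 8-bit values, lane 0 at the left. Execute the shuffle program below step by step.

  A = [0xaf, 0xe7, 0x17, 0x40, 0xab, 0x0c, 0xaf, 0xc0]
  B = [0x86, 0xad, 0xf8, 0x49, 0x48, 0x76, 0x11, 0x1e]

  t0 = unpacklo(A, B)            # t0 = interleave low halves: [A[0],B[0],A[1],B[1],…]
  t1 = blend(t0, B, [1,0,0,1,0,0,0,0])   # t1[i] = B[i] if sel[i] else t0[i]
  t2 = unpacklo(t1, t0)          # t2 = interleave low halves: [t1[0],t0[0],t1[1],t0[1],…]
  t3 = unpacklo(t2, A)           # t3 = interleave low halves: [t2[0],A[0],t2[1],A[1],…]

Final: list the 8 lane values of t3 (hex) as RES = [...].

→ t0 |af|86|e7|ad|17|f8|40|49|
→ t1 |86|86|e7|49|17|f8|40|49|
→ t2 |86|af|86|86|e7|e7|49|ad|
→ t3 |86|af|af|e7|86|17|86|40|

RES = [0x86, 0xaf, 0xaf, 0xe7, 0x86, 0x17, 0x86, 0x40]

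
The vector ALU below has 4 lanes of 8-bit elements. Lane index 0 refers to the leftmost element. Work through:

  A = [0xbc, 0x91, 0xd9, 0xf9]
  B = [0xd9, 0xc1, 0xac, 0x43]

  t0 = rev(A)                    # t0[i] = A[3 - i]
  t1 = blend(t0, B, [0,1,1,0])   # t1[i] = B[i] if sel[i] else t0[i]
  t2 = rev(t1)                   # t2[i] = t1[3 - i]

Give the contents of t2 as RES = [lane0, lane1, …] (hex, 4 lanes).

→ t0 |f9|d9|91|bc|
→ t1 |f9|c1|ac|bc|
→ t2 |bc|ac|c1|f9|

RES = [ 0xbc  0xac  0xc1  0xf9 ]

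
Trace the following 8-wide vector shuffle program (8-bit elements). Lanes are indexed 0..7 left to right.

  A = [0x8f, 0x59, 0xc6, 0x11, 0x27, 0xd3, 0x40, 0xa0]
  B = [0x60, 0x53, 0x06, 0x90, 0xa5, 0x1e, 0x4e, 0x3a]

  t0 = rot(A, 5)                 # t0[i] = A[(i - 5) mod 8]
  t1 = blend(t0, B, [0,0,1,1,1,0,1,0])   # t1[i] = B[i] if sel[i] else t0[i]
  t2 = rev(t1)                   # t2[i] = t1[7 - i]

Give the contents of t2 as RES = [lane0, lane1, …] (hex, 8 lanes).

RES = [0xc6, 0x4e, 0x8f, 0xa5, 0x90, 0x06, 0x27, 0x11]

  t0: 11 27 d3 40 a0 8f 59 c6
  t1: 11 27 06 90 a5 8f 4e c6
  t2: c6 4e 8f a5 90 06 27 11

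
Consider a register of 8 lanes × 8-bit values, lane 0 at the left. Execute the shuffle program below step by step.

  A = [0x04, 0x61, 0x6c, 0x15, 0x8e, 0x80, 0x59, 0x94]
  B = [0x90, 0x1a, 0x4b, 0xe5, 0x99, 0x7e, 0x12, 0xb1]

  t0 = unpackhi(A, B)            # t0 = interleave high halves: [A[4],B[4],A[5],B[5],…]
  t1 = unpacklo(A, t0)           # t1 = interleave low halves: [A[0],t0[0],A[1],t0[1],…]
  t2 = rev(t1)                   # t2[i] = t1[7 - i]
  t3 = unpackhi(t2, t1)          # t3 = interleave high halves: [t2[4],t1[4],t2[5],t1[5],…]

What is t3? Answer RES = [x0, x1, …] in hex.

  t0: 8e 99 80 7e 59 12 94 b1
  t1: 04 8e 61 99 6c 80 15 7e
  t2: 7e 15 80 6c 99 61 8e 04
  t3: 99 6c 61 80 8e 15 04 7e

RES = [0x99, 0x6c, 0x61, 0x80, 0x8e, 0x15, 0x04, 0x7e]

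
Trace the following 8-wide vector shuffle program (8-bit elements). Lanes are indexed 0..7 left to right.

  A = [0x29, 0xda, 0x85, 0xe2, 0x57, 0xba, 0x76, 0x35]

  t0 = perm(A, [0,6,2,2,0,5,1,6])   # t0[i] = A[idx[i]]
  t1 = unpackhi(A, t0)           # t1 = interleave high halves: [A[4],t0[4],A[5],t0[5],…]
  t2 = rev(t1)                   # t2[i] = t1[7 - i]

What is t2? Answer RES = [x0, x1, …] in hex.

RES = [0x76, 0x35, 0xda, 0x76, 0xba, 0xba, 0x29, 0x57]

t0 = [0x29, 0x76, 0x85, 0x85, 0x29, 0xba, 0xda, 0x76]
t1 = [0x57, 0x29, 0xba, 0xba, 0x76, 0xda, 0x35, 0x76]
t2 = [0x76, 0x35, 0xda, 0x76, 0xba, 0xba, 0x29, 0x57]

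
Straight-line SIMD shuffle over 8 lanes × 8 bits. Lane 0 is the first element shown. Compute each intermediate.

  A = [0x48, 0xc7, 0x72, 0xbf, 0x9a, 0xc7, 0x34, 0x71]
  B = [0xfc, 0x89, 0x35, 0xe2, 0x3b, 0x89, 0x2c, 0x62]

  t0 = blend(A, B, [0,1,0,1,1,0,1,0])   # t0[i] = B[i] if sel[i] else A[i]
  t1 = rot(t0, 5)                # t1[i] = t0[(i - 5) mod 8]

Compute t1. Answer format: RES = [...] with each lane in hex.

  t0: 48 89 72 e2 3b c7 2c 71
  t1: e2 3b c7 2c 71 48 89 72

RES = [ 0xe2  0x3b  0xc7  0x2c  0x71  0x48  0x89  0x72 ]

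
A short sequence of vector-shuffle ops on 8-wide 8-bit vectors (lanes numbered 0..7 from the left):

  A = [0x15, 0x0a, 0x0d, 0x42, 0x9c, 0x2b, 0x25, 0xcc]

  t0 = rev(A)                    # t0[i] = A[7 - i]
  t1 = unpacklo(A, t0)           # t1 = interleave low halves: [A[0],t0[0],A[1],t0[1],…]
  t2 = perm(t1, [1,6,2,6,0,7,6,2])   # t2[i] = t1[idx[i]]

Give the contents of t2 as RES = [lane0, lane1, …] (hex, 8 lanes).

→ t0 |cc|25|2b|9c|42|0d|0a|15|
→ t1 |15|cc|0a|25|0d|2b|42|9c|
→ t2 |cc|42|0a|42|15|9c|42|0a|

RES = [0xcc, 0x42, 0x0a, 0x42, 0x15, 0x9c, 0x42, 0x0a]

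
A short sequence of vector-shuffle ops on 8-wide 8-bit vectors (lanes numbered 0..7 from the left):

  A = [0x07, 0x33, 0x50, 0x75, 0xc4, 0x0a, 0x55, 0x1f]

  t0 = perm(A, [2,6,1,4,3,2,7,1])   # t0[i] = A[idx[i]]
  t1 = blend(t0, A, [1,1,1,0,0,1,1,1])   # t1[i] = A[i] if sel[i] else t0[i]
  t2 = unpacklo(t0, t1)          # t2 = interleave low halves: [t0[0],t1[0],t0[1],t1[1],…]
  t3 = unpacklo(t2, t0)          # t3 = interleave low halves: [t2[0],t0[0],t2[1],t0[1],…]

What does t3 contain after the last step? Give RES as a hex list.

RES = [0x50, 0x50, 0x07, 0x55, 0x55, 0x33, 0x33, 0xc4]

→ t0 |50|55|33|c4|75|50|1f|33|
→ t1 |07|33|50|c4|75|0a|55|1f|
→ t2 |50|07|55|33|33|50|c4|c4|
→ t3 |50|50|07|55|55|33|33|c4|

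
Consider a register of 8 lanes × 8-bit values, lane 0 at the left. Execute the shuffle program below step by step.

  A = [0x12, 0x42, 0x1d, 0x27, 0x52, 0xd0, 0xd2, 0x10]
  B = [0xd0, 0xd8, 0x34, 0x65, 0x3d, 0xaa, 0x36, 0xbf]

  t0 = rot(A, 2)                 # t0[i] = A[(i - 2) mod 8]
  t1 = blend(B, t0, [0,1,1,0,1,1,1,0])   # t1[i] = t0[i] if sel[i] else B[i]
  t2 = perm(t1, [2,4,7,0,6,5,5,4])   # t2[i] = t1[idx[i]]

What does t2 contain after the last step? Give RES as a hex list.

RES = [ 0x12  0x1d  0xbf  0xd0  0x52  0x27  0x27  0x1d ]

t0 = [0xd2, 0x10, 0x12, 0x42, 0x1d, 0x27, 0x52, 0xd0]
t1 = [0xd0, 0x10, 0x12, 0x65, 0x1d, 0x27, 0x52, 0xbf]
t2 = [0x12, 0x1d, 0xbf, 0xd0, 0x52, 0x27, 0x27, 0x1d]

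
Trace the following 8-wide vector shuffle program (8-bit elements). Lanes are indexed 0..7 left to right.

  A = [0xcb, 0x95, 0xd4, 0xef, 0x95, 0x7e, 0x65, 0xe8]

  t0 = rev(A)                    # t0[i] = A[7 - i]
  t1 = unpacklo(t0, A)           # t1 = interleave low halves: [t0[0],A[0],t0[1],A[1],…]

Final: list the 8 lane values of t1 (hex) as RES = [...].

  t0: e8 65 7e 95 ef d4 95 cb
  t1: e8 cb 65 95 7e d4 95 ef

RES = [0xe8, 0xcb, 0x65, 0x95, 0x7e, 0xd4, 0x95, 0xef]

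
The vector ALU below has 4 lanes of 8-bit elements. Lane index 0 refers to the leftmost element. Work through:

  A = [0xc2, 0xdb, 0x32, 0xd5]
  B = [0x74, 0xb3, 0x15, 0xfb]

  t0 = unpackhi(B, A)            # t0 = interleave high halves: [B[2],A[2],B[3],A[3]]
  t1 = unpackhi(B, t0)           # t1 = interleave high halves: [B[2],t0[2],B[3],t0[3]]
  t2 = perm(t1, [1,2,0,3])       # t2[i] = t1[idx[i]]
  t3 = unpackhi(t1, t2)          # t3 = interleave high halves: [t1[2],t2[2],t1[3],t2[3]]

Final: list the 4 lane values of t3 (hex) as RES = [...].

RES = [0xfb, 0x15, 0xd5, 0xd5]

t0 = [0x15, 0x32, 0xfb, 0xd5]
t1 = [0x15, 0xfb, 0xfb, 0xd5]
t2 = [0xfb, 0xfb, 0x15, 0xd5]
t3 = [0xfb, 0x15, 0xd5, 0xd5]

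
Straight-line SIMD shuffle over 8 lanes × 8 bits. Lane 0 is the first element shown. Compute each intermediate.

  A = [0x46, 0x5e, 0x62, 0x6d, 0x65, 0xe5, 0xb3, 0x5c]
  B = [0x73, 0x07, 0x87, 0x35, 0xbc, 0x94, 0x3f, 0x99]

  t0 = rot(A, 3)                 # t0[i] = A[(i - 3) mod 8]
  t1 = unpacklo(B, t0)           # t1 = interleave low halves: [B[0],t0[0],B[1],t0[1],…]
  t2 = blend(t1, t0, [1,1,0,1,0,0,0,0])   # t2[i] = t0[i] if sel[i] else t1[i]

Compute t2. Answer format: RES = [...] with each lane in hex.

RES = [ 0xe5  0xb3  0x07  0x46  0x87  0x5c  0x35  0x46 ]

→ t0 |e5|b3|5c|46|5e|62|6d|65|
→ t1 |73|e5|07|b3|87|5c|35|46|
→ t2 |e5|b3|07|46|87|5c|35|46|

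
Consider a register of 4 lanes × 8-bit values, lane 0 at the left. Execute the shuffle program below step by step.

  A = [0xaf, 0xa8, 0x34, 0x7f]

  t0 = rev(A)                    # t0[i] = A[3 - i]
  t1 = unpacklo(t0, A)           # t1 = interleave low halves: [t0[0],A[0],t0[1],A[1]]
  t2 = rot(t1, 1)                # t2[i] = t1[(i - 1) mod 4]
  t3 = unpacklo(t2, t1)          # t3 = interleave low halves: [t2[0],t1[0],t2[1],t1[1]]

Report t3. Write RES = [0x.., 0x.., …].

RES = [ 0xa8  0x7f  0x7f  0xaf ]

t0 = [0x7f, 0x34, 0xa8, 0xaf]
t1 = [0x7f, 0xaf, 0x34, 0xa8]
t2 = [0xa8, 0x7f, 0xaf, 0x34]
t3 = [0xa8, 0x7f, 0x7f, 0xaf]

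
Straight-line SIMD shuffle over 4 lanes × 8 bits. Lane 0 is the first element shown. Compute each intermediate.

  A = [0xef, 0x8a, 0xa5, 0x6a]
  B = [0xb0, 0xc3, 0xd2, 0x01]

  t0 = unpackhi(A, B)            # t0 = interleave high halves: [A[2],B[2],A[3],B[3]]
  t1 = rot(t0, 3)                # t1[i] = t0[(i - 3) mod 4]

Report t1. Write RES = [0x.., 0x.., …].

RES = [ 0xd2  0x6a  0x01  0xa5 ]

t0 = [0xa5, 0xd2, 0x6a, 0x01]
t1 = [0xd2, 0x6a, 0x01, 0xa5]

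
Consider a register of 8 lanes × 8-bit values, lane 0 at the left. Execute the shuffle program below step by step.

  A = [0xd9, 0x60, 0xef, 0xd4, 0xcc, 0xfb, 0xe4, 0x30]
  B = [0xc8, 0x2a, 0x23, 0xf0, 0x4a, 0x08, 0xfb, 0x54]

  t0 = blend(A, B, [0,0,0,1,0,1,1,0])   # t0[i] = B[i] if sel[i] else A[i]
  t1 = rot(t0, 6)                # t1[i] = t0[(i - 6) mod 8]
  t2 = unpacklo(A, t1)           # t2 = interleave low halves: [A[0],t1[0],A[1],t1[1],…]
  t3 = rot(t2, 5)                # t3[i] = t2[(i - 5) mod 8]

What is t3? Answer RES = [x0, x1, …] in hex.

→ t0 |d9|60|ef|f0|cc|08|fb|30|
→ t1 |ef|f0|cc|08|fb|30|d9|60|
→ t2 |d9|ef|60|f0|ef|cc|d4|08|
→ t3 |f0|ef|cc|d4|08|d9|ef|60|

RES = [0xf0, 0xef, 0xcc, 0xd4, 0x08, 0xd9, 0xef, 0x60]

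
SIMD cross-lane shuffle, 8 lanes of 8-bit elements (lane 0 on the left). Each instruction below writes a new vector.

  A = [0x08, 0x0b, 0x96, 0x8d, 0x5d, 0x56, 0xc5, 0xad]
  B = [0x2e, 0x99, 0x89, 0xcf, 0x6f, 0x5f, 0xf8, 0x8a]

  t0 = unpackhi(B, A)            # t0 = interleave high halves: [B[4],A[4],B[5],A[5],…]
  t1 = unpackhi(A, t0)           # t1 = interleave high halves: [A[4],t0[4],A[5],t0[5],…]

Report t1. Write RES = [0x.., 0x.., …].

RES = [ 0x5d  0xf8  0x56  0xc5  0xc5  0x8a  0xad  0xad ]

t0 = [0x6f, 0x5d, 0x5f, 0x56, 0xf8, 0xc5, 0x8a, 0xad]
t1 = [0x5d, 0xf8, 0x56, 0xc5, 0xc5, 0x8a, 0xad, 0xad]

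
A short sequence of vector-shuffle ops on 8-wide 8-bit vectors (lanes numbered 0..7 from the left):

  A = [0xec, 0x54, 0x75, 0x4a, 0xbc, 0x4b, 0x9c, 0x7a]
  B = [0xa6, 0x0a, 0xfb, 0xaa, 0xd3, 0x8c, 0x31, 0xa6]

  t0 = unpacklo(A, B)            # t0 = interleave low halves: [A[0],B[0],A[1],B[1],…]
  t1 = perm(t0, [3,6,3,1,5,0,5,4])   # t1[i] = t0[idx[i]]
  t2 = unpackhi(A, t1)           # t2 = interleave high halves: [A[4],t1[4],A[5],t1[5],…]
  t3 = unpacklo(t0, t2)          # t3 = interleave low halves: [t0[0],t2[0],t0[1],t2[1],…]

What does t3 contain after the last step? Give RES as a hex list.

RES = [0xec, 0xbc, 0xa6, 0xfb, 0x54, 0x4b, 0x0a, 0xec]

→ t0 |ec|a6|54|0a|75|fb|4a|aa|
→ t1 |0a|4a|0a|a6|fb|ec|fb|75|
→ t2 |bc|fb|4b|ec|9c|fb|7a|75|
→ t3 |ec|bc|a6|fb|54|4b|0a|ec|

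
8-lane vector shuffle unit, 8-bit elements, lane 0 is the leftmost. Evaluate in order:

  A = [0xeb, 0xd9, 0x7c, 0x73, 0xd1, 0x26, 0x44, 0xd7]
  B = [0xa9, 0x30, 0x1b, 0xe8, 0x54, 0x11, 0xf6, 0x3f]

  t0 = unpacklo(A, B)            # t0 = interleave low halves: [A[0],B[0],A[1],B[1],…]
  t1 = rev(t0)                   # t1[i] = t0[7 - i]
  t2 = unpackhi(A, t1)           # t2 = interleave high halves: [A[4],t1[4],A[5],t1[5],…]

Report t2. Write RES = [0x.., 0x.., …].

  t0: eb a9 d9 30 7c 1b 73 e8
  t1: e8 73 1b 7c 30 d9 a9 eb
  t2: d1 30 26 d9 44 a9 d7 eb

RES = [ 0xd1  0x30  0x26  0xd9  0x44  0xa9  0xd7  0xeb ]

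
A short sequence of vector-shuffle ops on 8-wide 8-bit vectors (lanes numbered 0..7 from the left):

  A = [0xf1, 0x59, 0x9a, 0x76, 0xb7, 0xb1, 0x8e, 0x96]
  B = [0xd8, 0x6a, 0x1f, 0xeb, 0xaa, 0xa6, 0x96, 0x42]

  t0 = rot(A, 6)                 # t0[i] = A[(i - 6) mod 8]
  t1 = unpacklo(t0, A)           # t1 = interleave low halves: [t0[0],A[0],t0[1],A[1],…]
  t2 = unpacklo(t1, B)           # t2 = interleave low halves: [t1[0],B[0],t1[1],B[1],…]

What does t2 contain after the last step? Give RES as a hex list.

RES = [ 0x9a  0xd8  0xf1  0x6a  0x76  0x1f  0x59  0xeb ]

→ t0 |9a|76|b7|b1|8e|96|f1|59|
→ t1 |9a|f1|76|59|b7|9a|b1|76|
→ t2 |9a|d8|f1|6a|76|1f|59|eb|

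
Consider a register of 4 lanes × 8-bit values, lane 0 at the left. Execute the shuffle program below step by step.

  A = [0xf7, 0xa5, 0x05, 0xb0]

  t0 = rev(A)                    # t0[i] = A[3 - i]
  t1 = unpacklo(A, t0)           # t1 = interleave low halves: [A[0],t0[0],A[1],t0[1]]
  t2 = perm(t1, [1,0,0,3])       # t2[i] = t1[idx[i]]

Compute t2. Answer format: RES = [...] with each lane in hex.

→ t0 |b0|05|a5|f7|
→ t1 |f7|b0|a5|05|
→ t2 |b0|f7|f7|05|

RES = [ 0xb0  0xf7  0xf7  0x05 ]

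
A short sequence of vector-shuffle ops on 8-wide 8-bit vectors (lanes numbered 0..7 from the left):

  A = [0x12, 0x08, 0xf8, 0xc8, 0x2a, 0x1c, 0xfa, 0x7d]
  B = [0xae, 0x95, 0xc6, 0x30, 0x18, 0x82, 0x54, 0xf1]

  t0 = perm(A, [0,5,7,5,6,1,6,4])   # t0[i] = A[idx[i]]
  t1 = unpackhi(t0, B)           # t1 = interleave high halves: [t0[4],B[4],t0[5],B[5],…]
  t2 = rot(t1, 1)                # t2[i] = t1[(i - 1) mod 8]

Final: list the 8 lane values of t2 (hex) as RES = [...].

RES = [ 0xf1  0xfa  0x18  0x08  0x82  0xfa  0x54  0x2a ]

→ t0 |12|1c|7d|1c|fa|08|fa|2a|
→ t1 |fa|18|08|82|fa|54|2a|f1|
→ t2 |f1|fa|18|08|82|fa|54|2a|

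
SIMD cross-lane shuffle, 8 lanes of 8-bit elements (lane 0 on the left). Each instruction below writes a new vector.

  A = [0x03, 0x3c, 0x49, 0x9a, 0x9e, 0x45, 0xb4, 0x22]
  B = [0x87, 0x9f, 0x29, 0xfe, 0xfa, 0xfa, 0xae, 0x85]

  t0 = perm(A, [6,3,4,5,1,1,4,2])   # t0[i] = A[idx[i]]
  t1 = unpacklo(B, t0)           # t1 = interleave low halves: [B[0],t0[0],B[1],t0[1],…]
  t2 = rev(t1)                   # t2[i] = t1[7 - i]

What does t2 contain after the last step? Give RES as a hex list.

RES = [ 0x45  0xfe  0x9e  0x29  0x9a  0x9f  0xb4  0x87 ]

t0 = [0xb4, 0x9a, 0x9e, 0x45, 0x3c, 0x3c, 0x9e, 0x49]
t1 = [0x87, 0xb4, 0x9f, 0x9a, 0x29, 0x9e, 0xfe, 0x45]
t2 = [0x45, 0xfe, 0x9e, 0x29, 0x9a, 0x9f, 0xb4, 0x87]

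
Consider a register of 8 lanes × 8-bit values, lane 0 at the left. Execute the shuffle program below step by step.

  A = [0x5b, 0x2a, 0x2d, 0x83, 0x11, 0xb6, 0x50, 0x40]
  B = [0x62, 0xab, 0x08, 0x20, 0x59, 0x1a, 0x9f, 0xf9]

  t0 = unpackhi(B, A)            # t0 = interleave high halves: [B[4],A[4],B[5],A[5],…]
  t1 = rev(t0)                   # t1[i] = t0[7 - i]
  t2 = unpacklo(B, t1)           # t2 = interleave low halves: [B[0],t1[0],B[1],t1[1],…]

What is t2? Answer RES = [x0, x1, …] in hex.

RES = [0x62, 0x40, 0xab, 0xf9, 0x08, 0x50, 0x20, 0x9f]

→ t0 |59|11|1a|b6|9f|50|f9|40|
→ t1 |40|f9|50|9f|b6|1a|11|59|
→ t2 |62|40|ab|f9|08|50|20|9f|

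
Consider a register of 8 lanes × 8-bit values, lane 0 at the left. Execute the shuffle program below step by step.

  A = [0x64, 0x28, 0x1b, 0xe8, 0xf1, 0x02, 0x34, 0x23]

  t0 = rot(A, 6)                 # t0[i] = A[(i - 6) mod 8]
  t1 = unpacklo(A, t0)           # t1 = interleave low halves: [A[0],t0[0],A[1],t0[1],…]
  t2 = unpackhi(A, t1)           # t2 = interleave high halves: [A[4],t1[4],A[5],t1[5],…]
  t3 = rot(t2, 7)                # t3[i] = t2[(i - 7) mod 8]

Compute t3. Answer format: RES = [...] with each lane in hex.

  t0: 1b e8 f1 02 34 23 64 28
  t1: 64 1b 28 e8 1b f1 e8 02
  t2: f1 1b 02 f1 34 e8 23 02
  t3: 1b 02 f1 34 e8 23 02 f1

RES = [ 0x1b  0x02  0xf1  0x34  0xe8  0x23  0x02  0xf1 ]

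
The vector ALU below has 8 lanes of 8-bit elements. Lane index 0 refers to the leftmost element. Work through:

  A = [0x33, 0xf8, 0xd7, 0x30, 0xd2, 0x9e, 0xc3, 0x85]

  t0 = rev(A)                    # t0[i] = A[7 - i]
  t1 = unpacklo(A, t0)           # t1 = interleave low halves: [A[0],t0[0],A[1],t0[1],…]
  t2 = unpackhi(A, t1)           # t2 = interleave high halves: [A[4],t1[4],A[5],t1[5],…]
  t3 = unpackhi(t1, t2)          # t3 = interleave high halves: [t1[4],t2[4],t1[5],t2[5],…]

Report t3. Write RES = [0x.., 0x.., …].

→ t0 |85|c3|9e|d2|30|d7|f8|33|
→ t1 |33|85|f8|c3|d7|9e|30|d2|
→ t2 |d2|d7|9e|9e|c3|30|85|d2|
→ t3 |d7|c3|9e|30|30|85|d2|d2|

RES = [0xd7, 0xc3, 0x9e, 0x30, 0x30, 0x85, 0xd2, 0xd2]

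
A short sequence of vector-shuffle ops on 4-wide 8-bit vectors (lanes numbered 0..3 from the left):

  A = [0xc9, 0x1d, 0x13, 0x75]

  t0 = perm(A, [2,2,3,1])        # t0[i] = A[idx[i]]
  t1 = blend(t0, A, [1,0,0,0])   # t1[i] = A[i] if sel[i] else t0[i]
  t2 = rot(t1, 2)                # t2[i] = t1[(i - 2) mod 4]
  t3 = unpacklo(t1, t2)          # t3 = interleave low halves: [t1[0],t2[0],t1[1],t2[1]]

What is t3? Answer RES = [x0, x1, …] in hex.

RES = [ 0xc9  0x75  0x13  0x1d ]

t0 = [0x13, 0x13, 0x75, 0x1d]
t1 = [0xc9, 0x13, 0x75, 0x1d]
t2 = [0x75, 0x1d, 0xc9, 0x13]
t3 = [0xc9, 0x75, 0x13, 0x1d]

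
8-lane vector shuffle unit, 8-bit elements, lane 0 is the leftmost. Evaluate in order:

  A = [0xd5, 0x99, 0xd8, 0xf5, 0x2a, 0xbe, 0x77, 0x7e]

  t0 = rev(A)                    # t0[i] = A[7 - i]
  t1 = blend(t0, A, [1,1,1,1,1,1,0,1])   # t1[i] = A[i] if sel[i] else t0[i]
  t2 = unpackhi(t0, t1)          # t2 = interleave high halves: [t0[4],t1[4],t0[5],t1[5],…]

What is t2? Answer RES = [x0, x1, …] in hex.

RES = [0xf5, 0x2a, 0xd8, 0xbe, 0x99, 0x99, 0xd5, 0x7e]

t0 = [0x7e, 0x77, 0xbe, 0x2a, 0xf5, 0xd8, 0x99, 0xd5]
t1 = [0xd5, 0x99, 0xd8, 0xf5, 0x2a, 0xbe, 0x99, 0x7e]
t2 = [0xf5, 0x2a, 0xd8, 0xbe, 0x99, 0x99, 0xd5, 0x7e]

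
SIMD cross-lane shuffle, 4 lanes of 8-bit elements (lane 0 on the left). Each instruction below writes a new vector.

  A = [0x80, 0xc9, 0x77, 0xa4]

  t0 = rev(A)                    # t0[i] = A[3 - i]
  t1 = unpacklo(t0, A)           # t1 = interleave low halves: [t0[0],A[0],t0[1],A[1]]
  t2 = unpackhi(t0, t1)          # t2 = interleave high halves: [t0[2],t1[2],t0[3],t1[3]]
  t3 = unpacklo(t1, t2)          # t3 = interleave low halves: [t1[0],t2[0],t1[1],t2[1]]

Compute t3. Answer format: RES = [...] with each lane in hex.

RES = [ 0xa4  0xc9  0x80  0x77 ]

  t0: a4 77 c9 80
  t1: a4 80 77 c9
  t2: c9 77 80 c9
  t3: a4 c9 80 77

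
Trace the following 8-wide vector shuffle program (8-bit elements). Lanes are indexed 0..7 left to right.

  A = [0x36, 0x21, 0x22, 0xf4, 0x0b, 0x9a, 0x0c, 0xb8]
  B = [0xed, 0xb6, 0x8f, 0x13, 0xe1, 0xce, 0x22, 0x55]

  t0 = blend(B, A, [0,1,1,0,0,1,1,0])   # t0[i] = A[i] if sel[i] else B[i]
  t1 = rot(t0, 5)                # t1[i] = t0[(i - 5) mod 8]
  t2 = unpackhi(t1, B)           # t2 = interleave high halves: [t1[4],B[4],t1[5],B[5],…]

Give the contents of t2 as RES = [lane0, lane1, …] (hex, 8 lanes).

RES = [ 0x55  0xe1  0xed  0xce  0x21  0x22  0x22  0x55 ]

t0 = [0xed, 0x21, 0x22, 0x13, 0xe1, 0x9a, 0x0c, 0x55]
t1 = [0x13, 0xe1, 0x9a, 0x0c, 0x55, 0xed, 0x21, 0x22]
t2 = [0x55, 0xe1, 0xed, 0xce, 0x21, 0x22, 0x22, 0x55]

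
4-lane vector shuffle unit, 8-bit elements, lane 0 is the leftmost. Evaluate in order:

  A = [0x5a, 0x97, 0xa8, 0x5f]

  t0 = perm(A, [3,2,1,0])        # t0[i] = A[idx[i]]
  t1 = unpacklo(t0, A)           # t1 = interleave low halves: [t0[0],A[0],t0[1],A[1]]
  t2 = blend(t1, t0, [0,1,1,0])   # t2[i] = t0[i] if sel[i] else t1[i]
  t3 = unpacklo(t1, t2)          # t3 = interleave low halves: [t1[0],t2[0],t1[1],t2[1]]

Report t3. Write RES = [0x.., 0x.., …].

t0 = [0x5f, 0xa8, 0x97, 0x5a]
t1 = [0x5f, 0x5a, 0xa8, 0x97]
t2 = [0x5f, 0xa8, 0x97, 0x97]
t3 = [0x5f, 0x5f, 0x5a, 0xa8]

RES = [0x5f, 0x5f, 0x5a, 0xa8]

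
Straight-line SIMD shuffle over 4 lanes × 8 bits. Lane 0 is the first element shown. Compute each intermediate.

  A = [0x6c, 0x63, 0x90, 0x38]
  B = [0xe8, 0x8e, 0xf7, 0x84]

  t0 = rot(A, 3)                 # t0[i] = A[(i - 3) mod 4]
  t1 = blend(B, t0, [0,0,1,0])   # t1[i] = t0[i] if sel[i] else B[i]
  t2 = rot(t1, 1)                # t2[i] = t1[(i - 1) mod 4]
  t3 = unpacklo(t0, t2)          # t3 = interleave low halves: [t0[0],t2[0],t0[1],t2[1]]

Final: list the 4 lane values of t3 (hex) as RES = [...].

  t0: 63 90 38 6c
  t1: e8 8e 38 84
  t2: 84 e8 8e 38
  t3: 63 84 90 e8

RES = [0x63, 0x84, 0x90, 0xe8]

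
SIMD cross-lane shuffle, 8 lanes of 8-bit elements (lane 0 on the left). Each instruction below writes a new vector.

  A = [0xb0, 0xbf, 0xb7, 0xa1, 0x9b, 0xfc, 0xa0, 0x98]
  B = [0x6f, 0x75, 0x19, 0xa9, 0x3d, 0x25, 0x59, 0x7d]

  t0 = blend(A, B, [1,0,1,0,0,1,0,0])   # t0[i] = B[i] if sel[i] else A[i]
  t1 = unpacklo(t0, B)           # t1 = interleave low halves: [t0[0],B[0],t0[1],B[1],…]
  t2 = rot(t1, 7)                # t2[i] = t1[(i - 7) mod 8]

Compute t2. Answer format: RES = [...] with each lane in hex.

  t0: 6f bf 19 a1 9b 25 a0 98
  t1: 6f 6f bf 75 19 19 a1 a9
  t2: 6f bf 75 19 19 a1 a9 6f

RES = [0x6f, 0xbf, 0x75, 0x19, 0x19, 0xa1, 0xa9, 0x6f]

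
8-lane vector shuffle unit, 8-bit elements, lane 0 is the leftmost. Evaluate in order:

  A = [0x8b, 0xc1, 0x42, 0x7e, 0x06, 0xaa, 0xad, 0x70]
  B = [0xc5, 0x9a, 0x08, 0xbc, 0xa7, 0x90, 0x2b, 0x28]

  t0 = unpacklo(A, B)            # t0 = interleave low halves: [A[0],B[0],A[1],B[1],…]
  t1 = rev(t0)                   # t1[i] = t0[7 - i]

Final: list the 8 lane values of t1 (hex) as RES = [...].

  t0: 8b c5 c1 9a 42 08 7e bc
  t1: bc 7e 08 42 9a c1 c5 8b

RES = [ 0xbc  0x7e  0x08  0x42  0x9a  0xc1  0xc5  0x8b ]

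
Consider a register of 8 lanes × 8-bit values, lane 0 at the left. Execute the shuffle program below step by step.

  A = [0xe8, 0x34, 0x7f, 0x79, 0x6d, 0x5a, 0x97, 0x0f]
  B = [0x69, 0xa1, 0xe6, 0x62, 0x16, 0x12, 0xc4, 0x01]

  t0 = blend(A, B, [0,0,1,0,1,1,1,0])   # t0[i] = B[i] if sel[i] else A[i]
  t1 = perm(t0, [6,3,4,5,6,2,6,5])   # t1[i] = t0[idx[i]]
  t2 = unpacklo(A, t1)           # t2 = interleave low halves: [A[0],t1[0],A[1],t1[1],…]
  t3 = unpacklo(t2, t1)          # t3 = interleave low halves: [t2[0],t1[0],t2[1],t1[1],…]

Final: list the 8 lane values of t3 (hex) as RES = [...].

RES = [0xe8, 0xc4, 0xc4, 0x79, 0x34, 0x16, 0x79, 0x12]

t0 = [0xe8, 0x34, 0xe6, 0x79, 0x16, 0x12, 0xc4, 0x0f]
t1 = [0xc4, 0x79, 0x16, 0x12, 0xc4, 0xe6, 0xc4, 0x12]
t2 = [0xe8, 0xc4, 0x34, 0x79, 0x7f, 0x16, 0x79, 0x12]
t3 = [0xe8, 0xc4, 0xc4, 0x79, 0x34, 0x16, 0x79, 0x12]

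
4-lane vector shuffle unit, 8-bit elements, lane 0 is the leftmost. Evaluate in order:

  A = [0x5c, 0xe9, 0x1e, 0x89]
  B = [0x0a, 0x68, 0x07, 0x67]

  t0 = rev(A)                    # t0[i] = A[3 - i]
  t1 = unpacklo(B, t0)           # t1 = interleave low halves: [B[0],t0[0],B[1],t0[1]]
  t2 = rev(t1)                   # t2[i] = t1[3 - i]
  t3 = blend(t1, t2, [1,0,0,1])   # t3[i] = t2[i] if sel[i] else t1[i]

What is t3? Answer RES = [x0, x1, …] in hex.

t0 = [0x89, 0x1e, 0xe9, 0x5c]
t1 = [0x0a, 0x89, 0x68, 0x1e]
t2 = [0x1e, 0x68, 0x89, 0x0a]
t3 = [0x1e, 0x89, 0x68, 0x0a]

RES = [0x1e, 0x89, 0x68, 0x0a]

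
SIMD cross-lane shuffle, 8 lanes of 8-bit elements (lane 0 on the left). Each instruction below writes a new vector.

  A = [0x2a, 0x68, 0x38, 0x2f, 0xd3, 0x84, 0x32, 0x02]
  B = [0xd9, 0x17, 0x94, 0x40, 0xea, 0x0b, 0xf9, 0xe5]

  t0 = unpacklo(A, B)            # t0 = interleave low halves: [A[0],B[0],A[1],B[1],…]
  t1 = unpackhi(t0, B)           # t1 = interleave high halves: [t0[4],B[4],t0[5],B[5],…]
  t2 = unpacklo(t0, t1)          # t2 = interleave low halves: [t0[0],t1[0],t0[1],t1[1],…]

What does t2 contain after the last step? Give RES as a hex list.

RES = [0x2a, 0x38, 0xd9, 0xea, 0x68, 0x94, 0x17, 0x0b]

  t0: 2a d9 68 17 38 94 2f 40
  t1: 38 ea 94 0b 2f f9 40 e5
  t2: 2a 38 d9 ea 68 94 17 0b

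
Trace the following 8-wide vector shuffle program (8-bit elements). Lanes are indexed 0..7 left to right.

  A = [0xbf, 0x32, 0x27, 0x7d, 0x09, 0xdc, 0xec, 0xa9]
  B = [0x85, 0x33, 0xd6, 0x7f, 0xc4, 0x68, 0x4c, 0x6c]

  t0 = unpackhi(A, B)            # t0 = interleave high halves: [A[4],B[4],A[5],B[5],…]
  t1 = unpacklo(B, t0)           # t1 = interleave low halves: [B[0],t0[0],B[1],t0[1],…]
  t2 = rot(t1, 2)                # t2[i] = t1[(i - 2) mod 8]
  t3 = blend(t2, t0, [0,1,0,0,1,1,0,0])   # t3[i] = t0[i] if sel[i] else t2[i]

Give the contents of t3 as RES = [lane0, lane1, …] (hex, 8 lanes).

  t0: 09 c4 dc 68 ec 4c a9 6c
  t1: 85 09 33 c4 d6 dc 7f 68
  t2: 7f 68 85 09 33 c4 d6 dc
  t3: 7f c4 85 09 ec 4c d6 dc

RES = [ 0x7f  0xc4  0x85  0x09  0xec  0x4c  0xd6  0xdc ]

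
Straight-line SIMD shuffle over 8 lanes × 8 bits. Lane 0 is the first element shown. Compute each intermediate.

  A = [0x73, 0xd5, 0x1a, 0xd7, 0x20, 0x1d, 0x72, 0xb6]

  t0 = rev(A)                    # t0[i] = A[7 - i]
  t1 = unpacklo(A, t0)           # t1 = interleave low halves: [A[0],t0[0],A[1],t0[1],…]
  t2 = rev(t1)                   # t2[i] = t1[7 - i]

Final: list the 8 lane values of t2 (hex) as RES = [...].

t0 = [0xb6, 0x72, 0x1d, 0x20, 0xd7, 0x1a, 0xd5, 0x73]
t1 = [0x73, 0xb6, 0xd5, 0x72, 0x1a, 0x1d, 0xd7, 0x20]
t2 = [0x20, 0xd7, 0x1d, 0x1a, 0x72, 0xd5, 0xb6, 0x73]

RES = [ 0x20  0xd7  0x1d  0x1a  0x72  0xd5  0xb6  0x73 ]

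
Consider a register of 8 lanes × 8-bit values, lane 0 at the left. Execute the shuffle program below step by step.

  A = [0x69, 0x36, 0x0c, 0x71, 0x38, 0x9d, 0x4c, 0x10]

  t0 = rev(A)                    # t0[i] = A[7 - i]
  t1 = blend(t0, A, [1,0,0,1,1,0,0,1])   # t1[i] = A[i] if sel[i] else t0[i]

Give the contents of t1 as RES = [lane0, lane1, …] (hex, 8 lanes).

t0 = [0x10, 0x4c, 0x9d, 0x38, 0x71, 0x0c, 0x36, 0x69]
t1 = [0x69, 0x4c, 0x9d, 0x71, 0x38, 0x0c, 0x36, 0x10]

RES = [0x69, 0x4c, 0x9d, 0x71, 0x38, 0x0c, 0x36, 0x10]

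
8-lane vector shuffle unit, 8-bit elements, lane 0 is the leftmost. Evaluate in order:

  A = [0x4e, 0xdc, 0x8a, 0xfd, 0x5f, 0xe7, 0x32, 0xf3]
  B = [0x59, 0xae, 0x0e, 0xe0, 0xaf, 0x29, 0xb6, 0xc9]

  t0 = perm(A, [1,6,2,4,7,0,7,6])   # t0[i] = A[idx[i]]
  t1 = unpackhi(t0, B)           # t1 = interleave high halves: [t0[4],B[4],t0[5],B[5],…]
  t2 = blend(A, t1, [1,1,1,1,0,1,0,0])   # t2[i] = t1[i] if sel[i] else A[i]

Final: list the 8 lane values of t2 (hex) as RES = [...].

RES = [0xf3, 0xaf, 0x4e, 0x29, 0x5f, 0xb6, 0x32, 0xf3]

t0 = [0xdc, 0x32, 0x8a, 0x5f, 0xf3, 0x4e, 0xf3, 0x32]
t1 = [0xf3, 0xaf, 0x4e, 0x29, 0xf3, 0xb6, 0x32, 0xc9]
t2 = [0xf3, 0xaf, 0x4e, 0x29, 0x5f, 0xb6, 0x32, 0xf3]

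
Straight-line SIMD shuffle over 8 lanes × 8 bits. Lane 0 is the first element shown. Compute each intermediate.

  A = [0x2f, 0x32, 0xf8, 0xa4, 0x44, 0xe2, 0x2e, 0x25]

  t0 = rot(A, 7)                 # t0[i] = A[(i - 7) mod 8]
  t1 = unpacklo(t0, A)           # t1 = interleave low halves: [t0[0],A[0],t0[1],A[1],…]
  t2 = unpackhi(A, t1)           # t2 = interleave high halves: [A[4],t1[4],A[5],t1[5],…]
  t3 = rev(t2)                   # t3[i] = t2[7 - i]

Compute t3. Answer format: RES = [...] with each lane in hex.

RES = [0xa4, 0x25, 0x44, 0x2e, 0xf8, 0xe2, 0xa4, 0x44]

→ t0 |32|f8|a4|44|e2|2e|25|2f|
→ t1 |32|2f|f8|32|a4|f8|44|a4|
→ t2 |44|a4|e2|f8|2e|44|25|a4|
→ t3 |a4|25|44|2e|f8|e2|a4|44|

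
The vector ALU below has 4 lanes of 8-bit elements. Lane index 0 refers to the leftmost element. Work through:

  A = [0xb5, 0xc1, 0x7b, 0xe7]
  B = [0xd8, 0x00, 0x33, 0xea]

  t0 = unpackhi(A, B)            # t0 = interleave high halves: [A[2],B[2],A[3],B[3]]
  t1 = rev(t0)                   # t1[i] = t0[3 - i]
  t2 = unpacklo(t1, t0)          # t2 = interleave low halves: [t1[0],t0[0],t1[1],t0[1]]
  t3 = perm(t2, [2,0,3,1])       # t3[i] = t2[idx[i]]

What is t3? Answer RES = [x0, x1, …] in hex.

→ t0 |7b|33|e7|ea|
→ t1 |ea|e7|33|7b|
→ t2 |ea|7b|e7|33|
→ t3 |e7|ea|33|7b|

RES = [ 0xe7  0xea  0x33  0x7b ]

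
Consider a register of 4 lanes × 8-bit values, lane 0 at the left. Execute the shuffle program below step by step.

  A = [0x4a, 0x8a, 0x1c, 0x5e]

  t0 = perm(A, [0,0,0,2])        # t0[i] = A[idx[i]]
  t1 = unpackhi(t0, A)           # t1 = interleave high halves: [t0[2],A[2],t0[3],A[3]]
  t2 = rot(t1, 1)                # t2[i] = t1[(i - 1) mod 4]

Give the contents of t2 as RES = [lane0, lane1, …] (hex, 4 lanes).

RES = [ 0x5e  0x4a  0x1c  0x1c ]

→ t0 |4a|4a|4a|1c|
→ t1 |4a|1c|1c|5e|
→ t2 |5e|4a|1c|1c|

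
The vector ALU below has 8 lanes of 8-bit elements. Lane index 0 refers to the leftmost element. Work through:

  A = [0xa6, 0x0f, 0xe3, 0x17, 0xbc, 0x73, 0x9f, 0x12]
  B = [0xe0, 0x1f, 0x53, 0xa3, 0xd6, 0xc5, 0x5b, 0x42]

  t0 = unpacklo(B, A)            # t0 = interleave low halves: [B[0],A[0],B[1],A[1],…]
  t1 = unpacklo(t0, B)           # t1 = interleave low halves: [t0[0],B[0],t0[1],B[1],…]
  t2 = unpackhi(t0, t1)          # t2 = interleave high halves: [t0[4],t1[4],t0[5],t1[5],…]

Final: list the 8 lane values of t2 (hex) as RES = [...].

RES = [ 0x53  0x1f  0xe3  0x53  0xa3  0x0f  0x17  0xa3 ]

  t0: e0 a6 1f 0f 53 e3 a3 17
  t1: e0 e0 a6 1f 1f 53 0f a3
  t2: 53 1f e3 53 a3 0f 17 a3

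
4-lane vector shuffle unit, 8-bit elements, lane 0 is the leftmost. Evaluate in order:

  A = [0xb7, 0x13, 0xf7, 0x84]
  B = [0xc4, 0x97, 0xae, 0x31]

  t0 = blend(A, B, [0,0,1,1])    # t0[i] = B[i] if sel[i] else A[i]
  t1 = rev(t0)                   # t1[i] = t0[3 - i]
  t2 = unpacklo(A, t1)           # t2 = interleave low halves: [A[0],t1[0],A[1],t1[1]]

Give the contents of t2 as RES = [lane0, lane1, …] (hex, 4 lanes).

RES = [ 0xb7  0x31  0x13  0xae ]

→ t0 |b7|13|ae|31|
→ t1 |31|ae|13|b7|
→ t2 |b7|31|13|ae|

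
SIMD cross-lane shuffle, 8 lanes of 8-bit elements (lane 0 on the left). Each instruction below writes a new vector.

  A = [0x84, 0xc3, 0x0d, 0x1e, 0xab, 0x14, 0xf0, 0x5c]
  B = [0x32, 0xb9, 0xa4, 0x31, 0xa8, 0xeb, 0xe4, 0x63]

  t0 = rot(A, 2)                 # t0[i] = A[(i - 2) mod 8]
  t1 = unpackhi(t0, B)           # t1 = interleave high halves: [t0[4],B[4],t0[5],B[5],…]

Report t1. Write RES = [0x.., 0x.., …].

RES = [0x0d, 0xa8, 0x1e, 0xeb, 0xab, 0xe4, 0x14, 0x63]

→ t0 |f0|5c|84|c3|0d|1e|ab|14|
→ t1 |0d|a8|1e|eb|ab|e4|14|63|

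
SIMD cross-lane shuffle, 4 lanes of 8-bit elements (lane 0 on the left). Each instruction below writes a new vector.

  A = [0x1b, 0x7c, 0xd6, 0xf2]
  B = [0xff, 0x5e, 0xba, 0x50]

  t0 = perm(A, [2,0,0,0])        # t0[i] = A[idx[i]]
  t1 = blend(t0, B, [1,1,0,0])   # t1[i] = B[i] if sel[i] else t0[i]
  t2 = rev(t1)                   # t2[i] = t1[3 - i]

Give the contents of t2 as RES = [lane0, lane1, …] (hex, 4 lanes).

RES = [0x1b, 0x1b, 0x5e, 0xff]

→ t0 |d6|1b|1b|1b|
→ t1 |ff|5e|1b|1b|
→ t2 |1b|1b|5e|ff|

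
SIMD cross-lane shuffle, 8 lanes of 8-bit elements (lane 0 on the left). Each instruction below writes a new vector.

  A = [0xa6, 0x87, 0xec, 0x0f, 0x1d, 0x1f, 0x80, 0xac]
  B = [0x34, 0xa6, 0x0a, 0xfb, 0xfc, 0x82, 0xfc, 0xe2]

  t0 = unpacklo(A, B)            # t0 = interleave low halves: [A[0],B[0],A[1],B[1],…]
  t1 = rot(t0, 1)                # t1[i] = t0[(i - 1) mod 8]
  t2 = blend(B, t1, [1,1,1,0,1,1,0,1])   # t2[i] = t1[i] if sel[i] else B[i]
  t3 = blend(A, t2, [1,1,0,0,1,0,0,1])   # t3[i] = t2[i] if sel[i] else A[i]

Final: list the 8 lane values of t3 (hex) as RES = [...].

RES = [0xfb, 0xa6, 0xec, 0x0f, 0xa6, 0x1f, 0x80, 0x0f]

  t0: a6 34 87 a6 ec 0a 0f fb
  t1: fb a6 34 87 a6 ec 0a 0f
  t2: fb a6 34 fb a6 ec fc 0f
  t3: fb a6 ec 0f a6 1f 80 0f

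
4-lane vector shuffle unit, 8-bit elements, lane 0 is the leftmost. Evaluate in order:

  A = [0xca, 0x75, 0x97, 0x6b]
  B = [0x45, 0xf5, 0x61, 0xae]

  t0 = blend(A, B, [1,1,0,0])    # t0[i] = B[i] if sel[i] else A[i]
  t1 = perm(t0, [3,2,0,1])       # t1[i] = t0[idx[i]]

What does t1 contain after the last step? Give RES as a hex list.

  t0: 45 f5 97 6b
  t1: 6b 97 45 f5

RES = [ 0x6b  0x97  0x45  0xf5 ]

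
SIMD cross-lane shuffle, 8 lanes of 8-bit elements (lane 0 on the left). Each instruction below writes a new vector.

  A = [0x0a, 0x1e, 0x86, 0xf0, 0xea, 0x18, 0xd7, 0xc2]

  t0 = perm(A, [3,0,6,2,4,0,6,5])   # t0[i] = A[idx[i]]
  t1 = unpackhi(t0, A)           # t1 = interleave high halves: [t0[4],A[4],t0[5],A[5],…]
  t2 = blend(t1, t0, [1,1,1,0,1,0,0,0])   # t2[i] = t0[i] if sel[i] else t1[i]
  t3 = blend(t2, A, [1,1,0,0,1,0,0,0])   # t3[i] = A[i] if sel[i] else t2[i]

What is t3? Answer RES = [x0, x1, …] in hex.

→ t0 |f0|0a|d7|86|ea|0a|d7|18|
→ t1 |ea|ea|0a|18|d7|d7|18|c2|
→ t2 |f0|0a|d7|18|ea|d7|18|c2|
→ t3 |0a|1e|d7|18|ea|d7|18|c2|

RES = [ 0x0a  0x1e  0xd7  0x18  0xea  0xd7  0x18  0xc2 ]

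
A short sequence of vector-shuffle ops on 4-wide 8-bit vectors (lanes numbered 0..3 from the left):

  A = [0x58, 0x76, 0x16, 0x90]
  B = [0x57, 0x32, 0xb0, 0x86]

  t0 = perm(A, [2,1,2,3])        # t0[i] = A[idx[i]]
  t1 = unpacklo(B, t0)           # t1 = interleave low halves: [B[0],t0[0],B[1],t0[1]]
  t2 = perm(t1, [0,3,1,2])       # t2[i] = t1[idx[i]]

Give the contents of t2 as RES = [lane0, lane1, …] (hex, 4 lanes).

  t0: 16 76 16 90
  t1: 57 16 32 76
  t2: 57 76 16 32

RES = [ 0x57  0x76  0x16  0x32 ]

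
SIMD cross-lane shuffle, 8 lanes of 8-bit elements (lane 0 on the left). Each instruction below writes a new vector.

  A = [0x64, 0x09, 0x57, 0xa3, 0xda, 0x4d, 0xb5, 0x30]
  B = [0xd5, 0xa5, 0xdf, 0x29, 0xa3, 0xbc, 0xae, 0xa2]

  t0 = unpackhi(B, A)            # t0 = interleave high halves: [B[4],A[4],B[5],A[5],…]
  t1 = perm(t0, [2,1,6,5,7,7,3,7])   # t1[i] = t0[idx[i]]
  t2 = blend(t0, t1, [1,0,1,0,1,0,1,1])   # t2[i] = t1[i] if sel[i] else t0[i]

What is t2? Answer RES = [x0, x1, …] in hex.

RES = [0xbc, 0xda, 0xa2, 0x4d, 0x30, 0xb5, 0x4d, 0x30]

t0 = [0xa3, 0xda, 0xbc, 0x4d, 0xae, 0xb5, 0xa2, 0x30]
t1 = [0xbc, 0xda, 0xa2, 0xb5, 0x30, 0x30, 0x4d, 0x30]
t2 = [0xbc, 0xda, 0xa2, 0x4d, 0x30, 0xb5, 0x4d, 0x30]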